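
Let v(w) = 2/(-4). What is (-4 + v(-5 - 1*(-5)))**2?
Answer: 81/4 ≈ 20.250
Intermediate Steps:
v(w) = -1/2 (v(w) = 2*(-1/4) = -1/2)
(-4 + v(-5 - 1*(-5)))**2 = (-4 - 1/2)**2 = (-9/2)**2 = 81/4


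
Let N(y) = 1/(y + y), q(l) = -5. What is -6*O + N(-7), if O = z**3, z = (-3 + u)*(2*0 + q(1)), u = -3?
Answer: -2268001/14 ≈ -1.6200e+5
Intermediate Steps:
z = 30 (z = (-3 - 3)*(2*0 - 5) = -6*(0 - 5) = -6*(-5) = 30)
N(y) = 1/(2*y)
O = 27000 (O = 30**3 = 27000)
-6*O + N(-7) = -6*27000 + (1/2)/(-7) = -162000 + (1/2)*(-1/7) = -162000 - 1/14 = -2268001/14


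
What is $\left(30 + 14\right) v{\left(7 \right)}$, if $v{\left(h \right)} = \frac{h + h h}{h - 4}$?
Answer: $\frac{2464}{3} \approx 821.33$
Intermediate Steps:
$v{\left(h \right)} = \frac{h + h^{2}}{-4 + h}$
$\left(30 + 14\right) v{\left(7 \right)} = \left(30 + 14\right) \frac{7 \left(1 + 7\right)}{-4 + 7} = 44 \cdot 7 \cdot \frac{1}{3} \cdot 8 = 44 \cdot \frac{56}{3} = \frac{2464}{3}$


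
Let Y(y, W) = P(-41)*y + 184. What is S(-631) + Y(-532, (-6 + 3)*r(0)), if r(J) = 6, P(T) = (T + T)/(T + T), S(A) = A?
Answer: -979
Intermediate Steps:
P(T) = 1 (P(T) = (2*T)/((2*T)) = (2*T)*(1/(2*T)) = 1)
Y(y, W) = 184 + y (Y(y, W) = 1*y + 184 = y + 184 = 184 + y)
S(-631) + Y(-532, (-6 + 3)*r(0)) = -631 + (184 - 532) = -631 - 348 = -979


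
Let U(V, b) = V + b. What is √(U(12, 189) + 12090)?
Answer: √12291 ≈ 110.86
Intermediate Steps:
√(U(12, 189) + 12090) = √((12 + 189) + 12090) = √(201 + 12090) = √12291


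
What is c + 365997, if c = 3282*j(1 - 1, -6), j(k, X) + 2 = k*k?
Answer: 359433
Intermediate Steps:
j(k, X) = -2 + k² (j(k, X) = -2 + k*k = -2 + k²)
c = -6564 (c = 3282*(-2 + (1 - 1)²) = 3282*(-2 + 0²) = 3282*(-2 + 0) = 3282*(-2) = -6564)
c + 365997 = -6564 + 365997 = 359433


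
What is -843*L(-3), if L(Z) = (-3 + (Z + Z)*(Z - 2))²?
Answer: -614547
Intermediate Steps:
L(Z) = (-3 + 2*Z*(-2 + Z))² (L(Z) = (-3 + (2*Z)*(-2 + Z))² = (-3 + 2*Z*(-2 + Z))²)
-843*L(-3) = -843*(3 - 2*(-3)² + 4*(-3))² = -843*(3 - 2*9 - 12)² = -843*(3 - 18 - 12)² = -843*(-27)² = -843*729 = -614547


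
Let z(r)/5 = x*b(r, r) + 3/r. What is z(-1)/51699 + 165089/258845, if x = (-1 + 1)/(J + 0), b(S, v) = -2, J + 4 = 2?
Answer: 2843684512/4460675885 ≈ 0.63750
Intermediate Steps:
J = -2 (J = -4 + 2 = -2)
x = 0 (x = (-1 + 1)/(-2 + 0) = 0/(-2) = 0*(-1/2) = 0)
z(r) = 15/r (z(r) = 5*(0*(-2) + 3/r) = 5*(0 + 3/r) = 5*(3/r) = 15/r)
z(-1)/51699 + 165089/258845 = (15/(-1))/51699 + 165089/258845 = (15*(-1))*(1/51699) + 165089*(1/258845) = -15*1/51699 + 165089/258845 = -5/17233 + 165089/258845 = 2843684512/4460675885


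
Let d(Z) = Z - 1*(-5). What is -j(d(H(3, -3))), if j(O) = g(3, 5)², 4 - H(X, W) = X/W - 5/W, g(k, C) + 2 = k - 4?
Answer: -9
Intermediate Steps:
g(k, C) = -6 + k (g(k, C) = -2 + (k - 4) = -2 + (-4 + k) = -6 + k)
H(X, W) = 4 + 5/W - X/W (H(X, W) = 4 - (X/W - 5/W) = 4 - (-5/W + X/W) = 4 + (5/W - X/W) = 4 + 5/W - X/W)
d(Z) = 5 + Z (d(Z) = Z + 5 = 5 + Z)
j(O) = 9 (j(O) = (-6 + 3)² = (-3)² = 9)
-j(d(H(3, -3))) = -1*9 = -9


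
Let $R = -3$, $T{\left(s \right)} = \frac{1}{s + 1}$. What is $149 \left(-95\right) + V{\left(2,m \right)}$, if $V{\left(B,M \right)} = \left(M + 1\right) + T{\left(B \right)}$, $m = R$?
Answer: $- \frac{42470}{3} \approx -14157.0$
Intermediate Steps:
$T{\left(s \right)} = \frac{1}{1 + s}$
$m = -3$
$V{\left(B,M \right)} = 1 + M + \frac{1}{1 + B}$ ($V{\left(B,M \right)} = \left(M + 1\right) + \frac{1}{1 + B} = \left(1 + M\right) + \frac{1}{1 + B} = 1 + M + \frac{1}{1 + B}$)
$149 \left(-95\right) + V{\left(2,m \right)} = 149 \left(-95\right) + \frac{1 + \left(1 + 2\right) \left(1 - 3\right)}{1 + 2} = -14155 + \frac{1 + 3 \left(-2\right)}{3} = -14155 + \frac{1 - 6}{3} = -14155 + \frac{1}{3} \left(-5\right) = -14155 - \frac{5}{3} = - \frac{42470}{3}$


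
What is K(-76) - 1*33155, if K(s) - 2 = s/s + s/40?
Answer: -331539/10 ≈ -33154.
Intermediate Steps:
K(s) = 3 + s/40 (K(s) = 2 + (s/s + s/40) = 2 + (1 + s*(1/40)) = 2 + (1 + s/40) = 3 + s/40)
K(-76) - 1*33155 = (3 + (1/40)*(-76)) - 1*33155 = (3 - 19/10) - 33155 = 11/10 - 33155 = -331539/10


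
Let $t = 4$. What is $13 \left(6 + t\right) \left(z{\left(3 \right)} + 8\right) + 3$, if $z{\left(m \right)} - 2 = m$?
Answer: $1693$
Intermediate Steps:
$z{\left(m \right)} = 2 + m$
$13 \left(6 + t\right) \left(z{\left(3 \right)} + 8\right) + 3 = 13 \left(6 + 4\right) \left(\left(2 + 3\right) + 8\right) + 3 = 13 \cdot 10 \left(5 + 8\right) + 3 = 13 \cdot 10 \cdot 13 + 3 = 13 \cdot 130 + 3 = 1690 + 3 = 1693$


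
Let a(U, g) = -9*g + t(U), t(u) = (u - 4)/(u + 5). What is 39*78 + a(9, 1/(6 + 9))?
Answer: 212923/70 ≈ 3041.8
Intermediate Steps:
t(u) = (-4 + u)/(5 + u)
a(U, g) = -9*g + (-4 + U)/(5 + U)
39*78 + a(9, 1/(6 + 9)) = 39*78 + (-4 + 9 - 9*(5 + 9)/(6 + 9))/(5 + 9) = 3042 + (-4 + 9 - 9*14/15)/14 = 3042 + (-4 + 9 - 9*1/15*14)/14 = 3042 + (-4 + 9 - 42/5)/14 = 3042 + (1/14)*(-17/5) = 3042 - 17/70 = 212923/70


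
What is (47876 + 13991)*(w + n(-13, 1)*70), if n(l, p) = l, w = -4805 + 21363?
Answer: 968094816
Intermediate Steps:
w = 16558
(47876 + 13991)*(w + n(-13, 1)*70) = (47876 + 13991)*(16558 - 13*70) = 61867*(16558 - 910) = 61867*15648 = 968094816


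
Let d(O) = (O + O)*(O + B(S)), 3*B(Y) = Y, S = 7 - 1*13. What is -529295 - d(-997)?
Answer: -2521301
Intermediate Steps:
S = -6 (S = 7 - 13 = -6)
B(Y) = Y/3
d(O) = 2*O*(-2 + O) (d(O) = (O + O)*(O + (⅓)*(-6)) = (2*O)*(O - 2) = (2*O)*(-2 + O) = 2*O*(-2 + O))
-529295 - d(-997) = -529295 - 2*(-997)*(-2 - 997) = -529295 - 2*(-997)*(-999) = -529295 - 1*1992006 = -529295 - 1992006 = -2521301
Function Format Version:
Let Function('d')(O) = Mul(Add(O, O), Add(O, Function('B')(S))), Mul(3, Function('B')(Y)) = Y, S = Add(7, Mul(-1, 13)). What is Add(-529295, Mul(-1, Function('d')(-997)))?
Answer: -2521301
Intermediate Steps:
S = -6 (S = Add(7, -13) = -6)
Function('B')(Y) = Mul(Rational(1, 3), Y)
Function('d')(O) = Mul(2, O, Add(-2, O)) (Function('d')(O) = Mul(Add(O, O), Add(O, Mul(Rational(1, 3), -6))) = Mul(Mul(2, O), Add(O, -2)) = Mul(Mul(2, O), Add(-2, O)) = Mul(2, O, Add(-2, O)))
Add(-529295, Mul(-1, Function('d')(-997))) = Add(-529295, Mul(-1, Mul(2, -997, Add(-2, -997)))) = Add(-529295, Mul(-1, Mul(2, -997, -999))) = Add(-529295, Mul(-1, 1992006)) = Add(-529295, -1992006) = -2521301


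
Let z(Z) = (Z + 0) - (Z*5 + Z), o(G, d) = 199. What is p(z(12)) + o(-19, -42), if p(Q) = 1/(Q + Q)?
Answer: 23879/120 ≈ 198.99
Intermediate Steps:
z(Z) = -5*Z (z(Z) = Z - (5*Z + Z) = Z - 6*Z = -5*Z)
p(Q) = 1/(2*Q)
p(z(12)) + o(-19, -42) = 1/(2*((-5*12))) + 199 = (1/2)/(-60) + 199 = (1/2)*(-1/60) + 199 = -1/120 + 199 = 23879/120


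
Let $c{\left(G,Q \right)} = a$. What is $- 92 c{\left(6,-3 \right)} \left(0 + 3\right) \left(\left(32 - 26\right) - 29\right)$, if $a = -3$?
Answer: $-19044$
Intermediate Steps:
$c{\left(G,Q \right)} = -3$
$- 92 c{\left(6,-3 \right)} \left(0 + 3\right) \left(\left(32 - 26\right) - 29\right) = - 92 \left(- 3 \left(0 + 3\right)\right) \left(\left(32 - 26\right) - 29\right) = - 92 \left(\left(-3\right) 3\right) \left(6 - 29\right) = \left(-92\right) \left(-9\right) \left(-23\right) = 828 \left(-23\right) = -19044$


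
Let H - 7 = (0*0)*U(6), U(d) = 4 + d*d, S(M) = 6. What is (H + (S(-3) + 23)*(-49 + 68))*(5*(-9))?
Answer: -25110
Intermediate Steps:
U(d) = 4 + d²
H = 7 (H = 7 + (0*0)*(4 + 6²) = 7 + 0*(4 + 36) = 7 + 0*40 = 7 + 0 = 7)
(H + (S(-3) + 23)*(-49 + 68))*(5*(-9)) = (7 + (6 + 23)*(-49 + 68))*(5*(-9)) = (7 + 29*19)*(-45) = (7 + 551)*(-45) = 558*(-45) = -25110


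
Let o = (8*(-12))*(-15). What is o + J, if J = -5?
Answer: 1435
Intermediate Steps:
o = 1440 (o = -96*(-15) = 1440)
o + J = 1440 - 5 = 1435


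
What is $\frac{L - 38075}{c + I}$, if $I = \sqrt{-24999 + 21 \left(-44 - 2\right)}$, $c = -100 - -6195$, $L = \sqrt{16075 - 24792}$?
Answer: $- \frac{46413425}{7434998} + \frac{3 \sqrt{25148545}}{37174990} + \frac{1219 i \sqrt{8717}}{7434998} + \frac{22845 i \sqrt{2885}}{7434998} \approx -6.2422 + 0.18035 i$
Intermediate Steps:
$L = i \sqrt{8717}$ ($L = \sqrt{-8717} = i \sqrt{8717} \approx 93.365 i$)
$c = 6095$ ($c = -100 + 6195 = 6095$)
$I = 3 i \sqrt{2885}$ ($I = \sqrt{-24999 + 21 \left(-46\right)} = \sqrt{-24999 - 966} = \sqrt{-25965} = 3 i \sqrt{2885} \approx 161.14 i$)
$\frac{L - 38075}{c + I} = \frac{i \sqrt{8717} - 38075}{6095 + 3 i \sqrt{2885}} = \frac{-38075 + i \sqrt{8717}}{6095 + 3 i \sqrt{2885}}$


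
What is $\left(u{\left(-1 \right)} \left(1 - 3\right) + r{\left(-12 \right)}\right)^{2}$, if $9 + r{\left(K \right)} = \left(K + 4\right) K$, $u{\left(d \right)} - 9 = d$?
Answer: $5041$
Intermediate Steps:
$u{\left(d \right)} = 9 + d$
$r{\left(K \right)} = -9 + K \left(4 + K\right)$ ($r{\left(K \right)} = -9 + \left(K + 4\right) K = -9 + \left(4 + K\right) K = -9 + K \left(4 + K\right)$)
$\left(u{\left(-1 \right)} \left(1 - 3\right) + r{\left(-12 \right)}\right)^{2} = \left(\left(9 - 1\right) \left(1 - 3\right) + \left(-9 + \left(-12\right)^{2} + 4 \left(-12\right)\right)\right)^{2} = \left(8 \left(1 - 3\right) - -87\right)^{2} = \left(8 \left(-2\right) + 87\right)^{2} = \left(-16 + 87\right)^{2} = 71^{2} = 5041$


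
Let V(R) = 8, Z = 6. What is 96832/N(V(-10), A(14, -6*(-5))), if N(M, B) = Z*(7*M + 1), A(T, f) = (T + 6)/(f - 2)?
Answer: 48416/171 ≈ 283.13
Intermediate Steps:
A(T, f) = (6 + T)/(-2 + f)
N(M, B) = 6 + 42*M (N(M, B) = 6*(7*M + 1) = 6*(1 + 7*M) = 6 + 42*M)
96832/N(V(-10), A(14, -6*(-5))) = 96832/(6 + 42*8) = 96832/(6 + 336) = 96832/342 = 96832*(1/342) = 48416/171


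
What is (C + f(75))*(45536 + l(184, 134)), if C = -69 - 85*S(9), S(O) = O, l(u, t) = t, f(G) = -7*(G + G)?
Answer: -86042280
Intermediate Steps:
f(G) = -14*G
C = -834 (C = -69 - 85*9 = -69 - 765 = -834)
(C + f(75))*(45536 + l(184, 134)) = (-834 - 14*75)*(45536 + 134) = (-834 - 1050)*45670 = -1884*45670 = -86042280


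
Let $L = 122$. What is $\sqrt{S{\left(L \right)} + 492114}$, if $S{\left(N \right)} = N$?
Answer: $2 \sqrt{123059} \approx 701.6$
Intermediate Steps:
$\sqrt{S{\left(L \right)} + 492114} = \sqrt{122 + 492114} = \sqrt{492236} = 2 \sqrt{123059}$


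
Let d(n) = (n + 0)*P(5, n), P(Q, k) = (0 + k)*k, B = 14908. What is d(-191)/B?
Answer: -6967871/14908 ≈ -467.39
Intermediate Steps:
P(Q, k) = k² (P(Q, k) = k*k = k²)
d(n) = n³ (d(n) = (n + 0)*n² = n*n² = n³)
d(-191)/B = (-191)³/14908 = -6967871*1/14908 = -6967871/14908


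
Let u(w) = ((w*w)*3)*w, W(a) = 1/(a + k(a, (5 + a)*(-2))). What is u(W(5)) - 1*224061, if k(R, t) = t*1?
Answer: -252068626/1125 ≈ -2.2406e+5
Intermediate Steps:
k(R, t) = t
W(a) = 1/(-10 - a) (W(a) = 1/(a + (5 + a)*(-2)) = 1/(a + (-10 - 2*a)) = 1/(-10 - a))
u(w) = 3*w³ (u(w) = (w²*3)*w = (3*w²)*w = 3*w³)
u(W(5)) - 1*224061 = 3*(1/(-10 - 1*5))³ - 1*224061 = 3*(1/(-10 - 5))³ - 224061 = 3*(1/(-15))³ - 224061 = 3*(-1/15)³ - 224061 = 3*(-1/3375) - 224061 = -1/1125 - 224061 = -252068626/1125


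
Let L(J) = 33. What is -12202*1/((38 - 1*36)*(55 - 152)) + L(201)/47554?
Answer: 290130155/4612738 ≈ 62.898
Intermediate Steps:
-12202*1/((38 - 1*36)*(55 - 152)) + L(201)/47554 = -12202*1/((38 - 1*36)*(55 - 152)) + 33/47554 = -12202*(-1/(97*(38 - 36))) + 33*(1/47554) = -12202/(2*(-97)) + 33/47554 = -12202/(-194) + 33/47554 = -12202*(-1/194) + 33/47554 = 6101/97 + 33/47554 = 290130155/4612738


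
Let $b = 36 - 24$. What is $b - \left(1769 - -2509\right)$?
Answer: $-4266$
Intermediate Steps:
$b = 12$ ($b = 36 - 24 = 12$)
$b - \left(1769 - -2509\right) = 12 - \left(1769 - -2509\right) = 12 - \left(1769 + 2509\right) = 12 - 4278 = -4266$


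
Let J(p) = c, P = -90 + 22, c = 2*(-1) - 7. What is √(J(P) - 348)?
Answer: I*√357 ≈ 18.894*I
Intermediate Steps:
c = -9 (c = -2 - 7 = -9)
P = -68
J(p) = -9
√(J(P) - 348) = √(-9 - 348) = √(-357) = I*√357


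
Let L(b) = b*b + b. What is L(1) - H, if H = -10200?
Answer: 10202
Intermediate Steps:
L(b) = b + b² (L(b) = b² + b = b + b²)
L(1) - H = 1*(1 + 1) - 1*(-10200) = 1*2 + 10200 = 2 + 10200 = 10202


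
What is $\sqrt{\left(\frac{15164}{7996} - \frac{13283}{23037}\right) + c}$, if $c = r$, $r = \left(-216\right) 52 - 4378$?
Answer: $\frac{2 i \sqrt{8275297630855015110}}{46050963} \approx 124.93 i$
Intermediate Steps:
$r = -15610$ ($r = -11232 - 4378 = -15610$)
$c = -15610$
$\sqrt{\left(\frac{15164}{7996} - \frac{13283}{23037}\right) + c} = \sqrt{\left(\frac{15164}{7996} - \frac{13283}{23037}\right) - 15610} = \sqrt{\left(15164 \cdot \frac{1}{7996} - \frac{13283}{23037}\right) - 15610} = \sqrt{\left(\frac{3791}{1999} - \frac{13283}{23037}\right) - 15610} = \sqrt{\frac{60780550}{46050963} - 15610} = \sqrt{- \frac{718794751880}{46050963}} = \frac{2 i \sqrt{8275297630855015110}}{46050963}$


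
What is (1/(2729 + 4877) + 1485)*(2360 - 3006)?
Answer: -3648256253/3803 ≈ -9.5931e+5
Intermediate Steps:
(1/(2729 + 4877) + 1485)*(2360 - 3006) = (1/7606 + 1485)*(-646) = (11294911/7606)*(-646) = -3648256253/3803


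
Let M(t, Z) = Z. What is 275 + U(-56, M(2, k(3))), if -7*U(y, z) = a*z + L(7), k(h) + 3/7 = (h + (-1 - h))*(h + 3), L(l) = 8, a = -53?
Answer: 11034/49 ≈ 225.18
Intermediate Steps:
k(h) = -24/7 - h (k(h) = -3/7 + (h + (-1 - h))*(h + 3) = -3/7 - (3 + h) = -3/7 + (-3 - h) = -24/7 - h)
U(y, z) = -8/7 + 53*z/7 (U(y, z) = -(-53*z + 8)/7 = -(8 - 53*z)/7 = -8/7 + 53*z/7)
275 + U(-56, M(2, k(3))) = 275 + (-8/7 + 53*(-24/7 - 1*3)/7) = 275 + (-8/7 + 53*(-24/7 - 3)/7) = 275 + (-8/7 + (53/7)*(-45/7)) = 275 + (-8/7 - 2385/49) = 275 - 2441/49 = 11034/49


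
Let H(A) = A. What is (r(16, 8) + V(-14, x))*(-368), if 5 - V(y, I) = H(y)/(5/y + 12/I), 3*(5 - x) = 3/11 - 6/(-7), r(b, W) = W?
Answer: -19761968/2789 ≈ -7085.7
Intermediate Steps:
x = 356/77 (x = 5 - (3/11 - 6/(-7))/3 = 5 - (3*(1/11) - 6*(-⅐))/3 = 5 - (3/11 + 6/7)/3 = 5 - ⅓*87/77 = 5 - 29/77 = 356/77 ≈ 4.6234)
V(y, I) = 5 - y/(5/y + 12/I)
(r(16, 8) + V(-14, x))*(-368) = (8 + (25*(356/77) + 60*(-14) - 1*356/77*(-14)²)/(5*(356/77) + 12*(-14)))*(-368) = (8 + (8900/77 - 840 - 1*356/77*196)/(1780/77 - 168))*(-368) = (8 + (8900/77 - 840 - 9968/11)/(-11156/77))*(-368) = (8 - 77/11156*(-125556/77))*(-368) = (8 + 31389/2789)*(-368) = (53701/2789)*(-368) = -19761968/2789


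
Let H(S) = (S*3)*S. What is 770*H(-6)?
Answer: 83160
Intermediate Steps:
H(S) = 3*S² (H(S) = (3*S)*S = 3*S²)
770*H(-6) = 770*(3*(-6)²) = 770*(3*36) = 770*108 = 83160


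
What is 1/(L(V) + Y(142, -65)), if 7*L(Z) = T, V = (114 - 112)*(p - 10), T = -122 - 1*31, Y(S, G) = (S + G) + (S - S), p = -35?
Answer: 7/386 ≈ 0.018135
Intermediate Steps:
Y(S, G) = G + S (Y(S, G) = (G + S) + 0 = G + S)
T = -153 (T = -122 - 31 = -153)
V = -90 (V = (114 - 112)*(-35 - 10) = 2*(-45) = -90)
L(Z) = -153/7 (L(Z) = (1/7)*(-153) = -153/7)
1/(L(V) + Y(142, -65)) = 1/(-153/7 + (-65 + 142)) = 1/(-153/7 + 77) = 1/(386/7) = 7/386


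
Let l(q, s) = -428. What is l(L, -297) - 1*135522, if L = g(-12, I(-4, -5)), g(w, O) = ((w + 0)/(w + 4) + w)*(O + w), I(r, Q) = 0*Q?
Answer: -135950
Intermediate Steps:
I(r, Q) = 0
g(w, O) = (O + w)*(w + w/(4 + w)) (g(w, O) = (w/(4 + w) + w)*(O + w) = (w + w/(4 + w))*(O + w) = (O + w)*(w + w/(4 + w)))
L = 126 (L = -12*((-12)² + 5*0 + 5*(-12) + 0*(-12))/(4 - 12) = -12*(144 + 0 - 60 + 0)/(-8) = -12*(-⅛)*84 = 126)
l(L, -297) - 1*135522 = -428 - 1*135522 = -428 - 135522 = -135950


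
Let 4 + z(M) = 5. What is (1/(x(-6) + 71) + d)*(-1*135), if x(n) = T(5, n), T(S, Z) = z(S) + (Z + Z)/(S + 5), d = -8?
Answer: 127215/118 ≈ 1078.1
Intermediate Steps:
z(M) = 1 (z(M) = -4 + 5 = 1)
T(S, Z) = 1 + 2*Z/(5 + S) (T(S, Z) = 1 + (Z + Z)/(S + 5) = 1 + (2*Z)/(5 + S) = 1 + 2*Z/(5 + S))
x(n) = 1 + n/5 (x(n) = (5 + 5 + 2*n)/(5 + 5) = (10 + 2*n)/10 = 1 + n/5)
(1/(x(-6) + 71) + d)*(-1*135) = (1/((1 + (⅕)*(-6)) + 71) - 8)*(-1*135) = (1/((1 - 6/5) + 71) - 8)*(-135) = (1/(-⅕ + 71) - 8)*(-135) = (1/(354/5) - 8)*(-135) = (5/354 - 8)*(-135) = -2827/354*(-135) = 127215/118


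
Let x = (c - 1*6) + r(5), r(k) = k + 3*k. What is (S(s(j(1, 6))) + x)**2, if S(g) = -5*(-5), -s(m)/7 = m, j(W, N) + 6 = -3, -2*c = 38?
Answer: 400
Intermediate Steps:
c = -19 (c = -1/2*38 = -19)
j(W, N) = -9 (j(W, N) = -6 - 3 = -9)
r(k) = 4*k
s(m) = -7*m
S(g) = 25
x = -5 (x = (-19 - 1*6) + 4*5 = (-19 - 6) + 20 = -25 + 20 = -5)
(S(s(j(1, 6))) + x)**2 = (25 - 5)**2 = 20**2 = 400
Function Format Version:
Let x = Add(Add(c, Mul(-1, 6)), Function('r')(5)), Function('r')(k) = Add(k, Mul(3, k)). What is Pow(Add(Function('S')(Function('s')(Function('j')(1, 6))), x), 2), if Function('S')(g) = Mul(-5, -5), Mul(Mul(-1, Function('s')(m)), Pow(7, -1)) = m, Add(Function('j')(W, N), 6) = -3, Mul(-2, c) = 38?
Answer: 400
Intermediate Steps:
c = -19 (c = Mul(Rational(-1, 2), 38) = -19)
Function('j')(W, N) = -9 (Function('j')(W, N) = Add(-6, -3) = -9)
Function('r')(k) = Mul(4, k)
Function('s')(m) = Mul(-7, m)
Function('S')(g) = 25
x = -5 (x = Add(Add(-19, Mul(-1, 6)), Mul(4, 5)) = Add(Add(-19, -6), 20) = Add(-25, 20) = -5)
Pow(Add(Function('S')(Function('s')(Function('j')(1, 6))), x), 2) = Pow(Add(25, -5), 2) = Pow(20, 2) = 400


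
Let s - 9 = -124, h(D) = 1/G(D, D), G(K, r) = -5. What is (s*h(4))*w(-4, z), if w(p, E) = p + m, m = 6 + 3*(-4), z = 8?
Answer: -230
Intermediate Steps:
h(D) = -⅕ (h(D) = 1/(-5) = -⅕)
s = -115 (s = 9 - 124 = -115)
m = -6 (m = 6 - 12 = -6)
w(p, E) = -6 + p (w(p, E) = p - 6 = -6 + p)
(s*h(4))*w(-4, z) = (-115*(-⅕))*(-6 - 4) = 23*(-10) = -230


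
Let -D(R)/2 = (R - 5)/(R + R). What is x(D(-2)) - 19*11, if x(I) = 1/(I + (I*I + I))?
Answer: -4385/21 ≈ -208.81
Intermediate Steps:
D(R) = -(-5 + R)/R (D(R) = -2*(R - 5)/(R + R) = -2*(-5 + R)/(2*R) = -2*(-5 + R)*1/(2*R) = -(-5 + R)/R)
x(I) = 1/(I² + 2*I) (x(I) = 1/(I + (I² + I)) = 1/(I + (I + I²)) = 1/(I² + 2*I))
x(D(-2)) - 19*11 = 1/((((5 - 1*(-2))/(-2)))*(2 + (5 - 1*(-2))/(-2))) - 19*11 = 1/(((-(5 + 2)/2))*(2 - (5 + 2)/2)) - 209 = 1/(((-½*7))*(2 - ½*7)) - 209 = 1/((-7/2)*(2 - 7/2)) - 209 = -2/(7*(-3/2)) - 209 = -2/7*(-⅔) - 209 = 4/21 - 209 = -4385/21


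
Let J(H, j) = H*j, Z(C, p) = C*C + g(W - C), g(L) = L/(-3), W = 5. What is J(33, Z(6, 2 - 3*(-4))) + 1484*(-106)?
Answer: -156105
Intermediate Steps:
g(L) = -L/3 (g(L) = L*(-1/3) = -L/3)
Z(C, p) = -5/3 + C**2 + C/3 (Z(C, p) = C*C - (5 - C)/3 = C**2 + (-5/3 + C/3) = -5/3 + C**2 + C/3)
J(33, Z(6, 2 - 3*(-4))) + 1484*(-106) = 33*(-5/3 + 6**2 + (1/3)*6) + 1484*(-106) = 33*(-5/3 + 36 + 2) - 157304 = 33*(109/3) - 157304 = 1199 - 157304 = -156105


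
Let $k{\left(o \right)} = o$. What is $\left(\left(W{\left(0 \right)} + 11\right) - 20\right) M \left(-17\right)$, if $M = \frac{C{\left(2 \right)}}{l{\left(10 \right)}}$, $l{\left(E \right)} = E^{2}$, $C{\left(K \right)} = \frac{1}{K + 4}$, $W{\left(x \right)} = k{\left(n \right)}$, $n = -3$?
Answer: $\frac{17}{50} \approx 0.34$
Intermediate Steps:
$W{\left(x \right)} = -3$
$C{\left(K \right)} = \frac{1}{4 + K}$
$M = \frac{1}{600}$ ($M = \frac{1}{\left(4 + 2\right) 10^{2}} = \frac{1}{6 \cdot 100} = \frac{1}{6} \cdot \frac{1}{100} = \frac{1}{600} \approx 0.0016667$)
$\left(\left(W{\left(0 \right)} + 11\right) - 20\right) M \left(-17\right) = \left(\left(-3 + 11\right) - 20\right) \frac{1}{600} \left(-17\right) = \left(8 - 20\right) \frac{1}{600} \left(-17\right) = \left(-12\right) \frac{1}{600} \left(-17\right) = \left(- \frac{1}{50}\right) \left(-17\right) = \frac{17}{50}$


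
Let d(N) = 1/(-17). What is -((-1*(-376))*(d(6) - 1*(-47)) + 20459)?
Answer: -647851/17 ≈ -38109.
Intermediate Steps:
d(N) = -1/17
-((-1*(-376))*(d(6) - 1*(-47)) + 20459) = -((-1*(-376))*(-1/17 - 1*(-47)) + 20459) = -(376*(-1/17 + 47) + 20459) = -(376*(798/17) + 20459) = -(300048/17 + 20459) = -1*647851/17 = -647851/17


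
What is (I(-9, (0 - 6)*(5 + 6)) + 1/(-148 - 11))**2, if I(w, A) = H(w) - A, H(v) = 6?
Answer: 131033809/25281 ≈ 5183.1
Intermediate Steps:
I(w, A) = 6 - A
(I(-9, (0 - 6)*(5 + 6)) + 1/(-148 - 11))**2 = ((6 - (0 - 6)*(5 + 6)) + 1/(-148 - 11))**2 = ((6 - (-6)*11) + 1/(-159))**2 = ((6 - 1*(-66)) - 1/159)**2 = ((6 + 66) - 1/159)**2 = (72 - 1/159)**2 = (11447/159)**2 = 131033809/25281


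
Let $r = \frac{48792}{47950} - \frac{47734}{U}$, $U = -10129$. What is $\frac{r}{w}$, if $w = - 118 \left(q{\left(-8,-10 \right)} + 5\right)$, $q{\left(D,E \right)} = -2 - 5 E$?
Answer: $- \frac{267911}{292402525} \approx -0.00091624$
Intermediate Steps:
$w = -6254$ ($w = - 118 \left(\left(-2 - -50\right) + 5\right) = - 118 \left(\left(-2 + 50\right) + 5\right) = - 118 \left(48 + 5\right) = \left(-118\right) 53 = -6254$)
$r = \frac{28398566}{4955975}$ ($r = \frac{48792}{47950} - \frac{47734}{-10129} = 48792 \cdot \frac{1}{47950} - - \frac{47734}{10129} = \frac{24396}{23975} + \frac{47734}{10129} = \frac{28398566}{4955975} \approx 5.7302$)
$\frac{r}{w} = \frac{28398566}{4955975 \left(-6254\right)} = \frac{28398566}{4955975} \left(- \frac{1}{6254}\right) = - \frac{267911}{292402525}$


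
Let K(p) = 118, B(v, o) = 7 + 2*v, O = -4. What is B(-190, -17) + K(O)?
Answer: -255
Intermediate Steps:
B(-190, -17) + K(O) = (7 + 2*(-190)) + 118 = (7 - 380) + 118 = -373 + 118 = -255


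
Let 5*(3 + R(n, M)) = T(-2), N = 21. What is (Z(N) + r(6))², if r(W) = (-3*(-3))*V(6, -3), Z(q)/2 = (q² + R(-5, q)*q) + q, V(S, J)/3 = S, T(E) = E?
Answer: 22240656/25 ≈ 8.8963e+5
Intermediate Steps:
R(n, M) = -17/5 (R(n, M) = -3 + (⅕)*(-2) = -3 - ⅖ = -17/5)
V(S, J) = 3*S
Z(q) = 2*q² - 24*q/5 (Z(q) = 2*((q² - 17*q/5) + q) = 2*(q² - 12*q/5) = 2*q² - 24*q/5)
r(W) = 162 (r(W) = (-3*(-3))*(3*6) = 9*18 = 162)
(Z(N) + r(6))² = ((⅖)*21*(-12 + 5*21) + 162)² = ((⅖)*21*(-12 + 105) + 162)² = ((⅖)*21*93 + 162)² = (3906/5 + 162)² = (4716/5)² = 22240656/25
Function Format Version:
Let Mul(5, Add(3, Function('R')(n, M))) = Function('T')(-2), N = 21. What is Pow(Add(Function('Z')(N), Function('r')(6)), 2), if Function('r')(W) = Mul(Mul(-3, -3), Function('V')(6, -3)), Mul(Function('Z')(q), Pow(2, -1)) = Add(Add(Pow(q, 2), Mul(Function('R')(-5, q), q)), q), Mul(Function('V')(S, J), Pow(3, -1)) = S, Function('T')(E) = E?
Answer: Rational(22240656, 25) ≈ 8.8963e+5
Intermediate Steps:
Function('R')(n, M) = Rational(-17, 5) (Function('R')(n, M) = Add(-3, Mul(Rational(1, 5), -2)) = Add(-3, Rational(-2, 5)) = Rational(-17, 5))
Function('V')(S, J) = Mul(3, S)
Function('Z')(q) = Add(Mul(2, Pow(q, 2)), Mul(Rational(-24, 5), q)) (Function('Z')(q) = Mul(2, Add(Add(Pow(q, 2), Mul(Rational(-17, 5), q)), q)) = Mul(2, Add(Pow(q, 2), Mul(Rational(-12, 5), q))) = Add(Mul(2, Pow(q, 2)), Mul(Rational(-24, 5), q)))
Function('r')(W) = 162 (Function('r')(W) = Mul(Mul(-3, -3), Mul(3, 6)) = Mul(9, 18) = 162)
Pow(Add(Function('Z')(N), Function('r')(6)), 2) = Pow(Add(Mul(Rational(2, 5), 21, Add(-12, Mul(5, 21))), 162), 2) = Pow(Add(Mul(Rational(2, 5), 21, Add(-12, 105)), 162), 2) = Pow(Add(Mul(Rational(2, 5), 21, 93), 162), 2) = Pow(Add(Rational(3906, 5), 162), 2) = Pow(Rational(4716, 5), 2) = Rational(22240656, 25)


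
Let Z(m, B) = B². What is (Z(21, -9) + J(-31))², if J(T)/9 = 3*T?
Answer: 571536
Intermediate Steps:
J(T) = 27*T (J(T) = 9*(3*T) = 27*T)
(Z(21, -9) + J(-31))² = ((-9)² + 27*(-31))² = (81 - 837)² = (-756)² = 571536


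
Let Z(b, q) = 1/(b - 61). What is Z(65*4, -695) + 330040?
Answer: 65677961/199 ≈ 3.3004e+5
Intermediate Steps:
Z(b, q) = 1/(-61 + b)
Z(65*4, -695) + 330040 = 1/(-61 + 65*4) + 330040 = 1/(-61 + 260) + 330040 = 1/199 + 330040 = 65677961/199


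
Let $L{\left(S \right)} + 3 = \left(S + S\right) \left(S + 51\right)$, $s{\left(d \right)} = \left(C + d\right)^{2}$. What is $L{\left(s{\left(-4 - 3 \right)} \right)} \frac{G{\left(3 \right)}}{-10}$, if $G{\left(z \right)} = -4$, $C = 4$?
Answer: $\frac{2154}{5} \approx 430.8$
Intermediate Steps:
$s{\left(d \right)} = \left(4 + d\right)^{2}$
$L{\left(S \right)} = -3 + 2 S \left(51 + S\right)$ ($L{\left(S \right)} = -3 + \left(S + S\right) \left(S + 51\right) = -3 + 2 S \left(51 + S\right)$)
$L{\left(s{\left(-4 - 3 \right)} \right)} \frac{G{\left(3 \right)}}{-10} = \left(-3 + 2 \left(\left(4 - 7\right)^{2}\right)^{2} + 102 \left(4 - 7\right)^{2}\right) \left(- \frac{4}{-10}\right) = \left(-3 + 2 \left(\left(4 - 7\right)^{2}\right)^{2} + 102 \left(4 - 7\right)^{2}\right) \left(\left(-4\right) \left(- \frac{1}{10}\right)\right) = \left(-3 + 2 \left(\left(-3\right)^{2}\right)^{2} + 102 \left(-3\right)^{2}\right) \frac{2}{5} = \left(-3 + 2 \cdot 9^{2} + 102 \cdot 9\right) \frac{2}{5} = \left(-3 + 2 \cdot 81 + 918\right) \frac{2}{5} = \left(-3 + 162 + 918\right) \frac{2}{5} = 1077 \cdot \frac{2}{5} = \frac{2154}{5}$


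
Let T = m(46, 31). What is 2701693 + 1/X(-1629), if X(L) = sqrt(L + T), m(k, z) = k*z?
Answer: 2701693 - I*sqrt(203)/203 ≈ 2.7017e+6 - 0.070186*I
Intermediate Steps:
T = 1426 (T = 46*31 = 1426)
X(L) = sqrt(1426 + L) (X(L) = sqrt(L + 1426) = sqrt(1426 + L))
2701693 + 1/X(-1629) = 2701693 + 1/(sqrt(1426 - 1629)) = 2701693 + 1/(sqrt(-203)) = 2701693 + 1/(I*sqrt(203)) = 2701693 - I*sqrt(203)/203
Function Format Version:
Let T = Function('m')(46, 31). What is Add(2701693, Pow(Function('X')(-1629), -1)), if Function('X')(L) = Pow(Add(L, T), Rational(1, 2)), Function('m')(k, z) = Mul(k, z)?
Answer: Add(2701693, Mul(Rational(-1, 203), I, Pow(203, Rational(1, 2)))) ≈ Add(2.7017e+6, Mul(-0.070186, I))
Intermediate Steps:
T = 1426 (T = Mul(46, 31) = 1426)
Function('X')(L) = Pow(Add(1426, L), Rational(1, 2)) (Function('X')(L) = Pow(Add(L, 1426), Rational(1, 2)) = Pow(Add(1426, L), Rational(1, 2)))
Add(2701693, Pow(Function('X')(-1629), -1)) = Add(2701693, Pow(Pow(Add(1426, -1629), Rational(1, 2)), -1)) = Add(2701693, Pow(Pow(-203, Rational(1, 2)), -1)) = Add(2701693, Pow(Mul(I, Pow(203, Rational(1, 2))), -1)) = Add(2701693, Mul(Rational(-1, 203), I, Pow(203, Rational(1, 2))))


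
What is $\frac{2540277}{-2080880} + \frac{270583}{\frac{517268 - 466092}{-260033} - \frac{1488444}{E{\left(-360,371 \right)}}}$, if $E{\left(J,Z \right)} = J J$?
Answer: $- \frac{1581330523203693479817}{68266210808018480} \approx -23164.0$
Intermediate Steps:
$E{\left(J,Z \right)} = J^{2}$
$\frac{2540277}{-2080880} + \frac{270583}{\frac{517268 - 466092}{-260033} - \frac{1488444}{E{\left(-360,371 \right)}}} = \frac{2540277}{-2080880} + \frac{270583}{\frac{517268 - 466092}{-260033} - \frac{1488444}{\left(-360\right)^{2}}} = 2540277 \left(- \frac{1}{2080880}\right) + \frac{270583}{\left(517268 - 466092\right) \left(- \frac{1}{260033}\right) - \frac{1488444}{129600}} = - \frac{2540277}{2080880} + \frac{270583}{51176 \left(- \frac{1}{260033}\right) - \frac{124037}{10800}} = - \frac{2540277}{2080880} + \frac{270583}{- \frac{51176}{260033} - \frac{124037}{10800}} = - \frac{2540277}{2080880} + \frac{270583}{- \frac{32806414021}{2808356400}} = - \frac{2540277}{2080880} + 270583 \left(- \frac{2808356400}{32806414021}\right) = - \frac{2540277}{2080880} - \frac{759893499781200}{32806414021} = - \frac{1581330523203693479817}{68266210808018480}$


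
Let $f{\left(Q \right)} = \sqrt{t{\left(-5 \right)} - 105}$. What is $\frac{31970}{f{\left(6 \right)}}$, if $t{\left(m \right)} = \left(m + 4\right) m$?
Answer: $- 3197 i \approx - 3197.0 i$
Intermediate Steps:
$t{\left(m \right)} = m \left(4 + m\right)$ ($t{\left(m \right)} = \left(4 + m\right) m = m \left(4 + m\right)$)
$f{\left(Q \right)} = 10 i$ ($f{\left(Q \right)} = \sqrt{- 5 \left(4 - 5\right) - 105} = \sqrt{\left(-5\right) \left(-1\right) - 105} = \sqrt{5 - 105} = \sqrt{-100} = 10 i$)
$\frac{31970}{f{\left(6 \right)}} = \frac{31970}{10 i} = 31970 \left(- \frac{i}{10}\right) = - 3197 i$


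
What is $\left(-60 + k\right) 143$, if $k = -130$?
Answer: $-27170$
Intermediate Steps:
$\left(-60 + k\right) 143 = \left(-60 - 130\right) 143 = \left(-190\right) 143 = -27170$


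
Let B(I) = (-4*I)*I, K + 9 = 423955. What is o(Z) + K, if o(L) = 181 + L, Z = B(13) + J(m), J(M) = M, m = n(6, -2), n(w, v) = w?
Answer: 423457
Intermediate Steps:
m = 6
K = 423946 (K = -9 + 423955 = 423946)
B(I) = -4*I²
Z = -670 (Z = -4*13² + 6 = -4*169 + 6 = -676 + 6 = -670)
o(Z) + K = (181 - 670) + 423946 = -489 + 423946 = 423457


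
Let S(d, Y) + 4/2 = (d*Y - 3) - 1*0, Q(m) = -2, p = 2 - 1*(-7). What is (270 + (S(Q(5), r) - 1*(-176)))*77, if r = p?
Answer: 32571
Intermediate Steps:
p = 9 (p = 2 + 7 = 9)
r = 9
S(d, Y) = -5 + Y*d (S(d, Y) = -2 + ((d*Y - 3) - 1*0) = -2 + ((Y*d - 3) + 0) = -2 + ((-3 + Y*d) + 0) = -2 + (-3 + Y*d) = -5 + Y*d)
(270 + (S(Q(5), r) - 1*(-176)))*77 = (270 + ((-5 + 9*(-2)) - 1*(-176)))*77 = (270 + ((-5 - 18) + 176))*77 = (270 + (-23 + 176))*77 = (270 + 153)*77 = 423*77 = 32571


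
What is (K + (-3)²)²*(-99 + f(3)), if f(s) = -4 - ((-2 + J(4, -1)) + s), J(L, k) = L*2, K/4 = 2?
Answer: -32368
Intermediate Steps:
K = 8 (K = 4*2 = 8)
J(L, k) = 2*L
f(s) = -10 - s (f(s) = -4 - ((-2 + 2*4) + s) = -4 - ((-2 + 8) + s) = -4 - (6 + s) = -4 + (-6 - s) = -10 - s)
(K + (-3)²)²*(-99 + f(3)) = (8 + (-3)²)²*(-99 + (-10 - 1*3)) = (8 + 9)²*(-99 + (-10 - 3)) = 17²*(-99 - 13) = 289*(-112) = -32368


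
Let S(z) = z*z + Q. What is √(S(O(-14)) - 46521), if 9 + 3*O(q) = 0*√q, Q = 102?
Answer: I*√46410 ≈ 215.43*I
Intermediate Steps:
O(q) = -3 (O(q) = -3 + (0*√q)/3 = -3 + (⅓)*0 = -3 + 0 = -3)
S(z) = 102 + z² (S(z) = z*z + 102 = z² + 102 = 102 + z²)
√(S(O(-14)) - 46521) = √((102 + (-3)²) - 46521) = √((102 + 9) - 46521) = √(111 - 46521) = √(-46410) = I*√46410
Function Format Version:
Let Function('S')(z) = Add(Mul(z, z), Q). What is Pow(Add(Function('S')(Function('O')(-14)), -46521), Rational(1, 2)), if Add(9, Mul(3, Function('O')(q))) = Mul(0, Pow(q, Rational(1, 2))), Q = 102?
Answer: Mul(I, Pow(46410, Rational(1, 2))) ≈ Mul(215.43, I)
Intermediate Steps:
Function('O')(q) = -3 (Function('O')(q) = Add(-3, Mul(Rational(1, 3), Mul(0, Pow(q, Rational(1, 2))))) = Add(-3, Mul(Rational(1, 3), 0)) = Add(-3, 0) = -3)
Function('S')(z) = Add(102, Pow(z, 2)) (Function('S')(z) = Add(Mul(z, z), 102) = Add(Pow(z, 2), 102) = Add(102, Pow(z, 2)))
Pow(Add(Function('S')(Function('O')(-14)), -46521), Rational(1, 2)) = Pow(Add(Add(102, Pow(-3, 2)), -46521), Rational(1, 2)) = Pow(Add(Add(102, 9), -46521), Rational(1, 2)) = Pow(Add(111, -46521), Rational(1, 2)) = Pow(-46410, Rational(1, 2)) = Mul(I, Pow(46410, Rational(1, 2)))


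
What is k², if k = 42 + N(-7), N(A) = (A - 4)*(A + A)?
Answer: 38416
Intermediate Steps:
N(A) = 2*A*(-4 + A) (N(A) = (-4 + A)*(2*A) = 2*A*(-4 + A))
k = 196 (k = 42 + 2*(-7)*(-4 - 7) = 42 + 2*(-7)*(-11) = 42 + 154 = 196)
k² = 196² = 38416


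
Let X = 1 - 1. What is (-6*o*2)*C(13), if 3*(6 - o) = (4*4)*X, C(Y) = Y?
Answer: -936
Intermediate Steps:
X = 0
o = 6 (o = 6 - 4*4*0/3 = 6 - 16*0/3 = 6 - 1/3*0 = 6 + 0 = 6)
(-6*o*2)*C(13) = (-6*6*2)*13 = -36*2*13 = -72*13 = -936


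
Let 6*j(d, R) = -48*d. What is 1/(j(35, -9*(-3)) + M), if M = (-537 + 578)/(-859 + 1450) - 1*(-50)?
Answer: -591/135889 ≈ -0.0043491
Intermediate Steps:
j(d, R) = -8*d (j(d, R) = (-48*d)/6 = -8*d)
M = 29591/591 (M = 41/591 + 50 = 29591/591 ≈ 50.069)
1/(j(35, -9*(-3)) + M) = 1/(-8*35 + 29591/591) = 1/(-280 + 29591/591) = 1/(-135889/591) = -591/135889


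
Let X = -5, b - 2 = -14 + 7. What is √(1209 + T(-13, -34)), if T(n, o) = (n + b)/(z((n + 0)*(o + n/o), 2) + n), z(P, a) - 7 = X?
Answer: √146487/11 ≈ 34.794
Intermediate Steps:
b = -5 (b = 2 + (-14 + 7) = 2 - 7 = -5)
z(P, a) = 2 (z(P, a) = 7 - 5 = 2)
T(n, o) = (-5 + n)/(2 + n) (T(n, o) = (n - 5)/(2 + n) = (-5 + n)/(2 + n))
√(1209 + T(-13, -34)) = √(1209 + (-5 - 13)/(2 - 13)) = √(1209 - 18/(-11)) = √(1209 - 1/11*(-18)) = √(1209 + 18/11) = √(13317/11) = √146487/11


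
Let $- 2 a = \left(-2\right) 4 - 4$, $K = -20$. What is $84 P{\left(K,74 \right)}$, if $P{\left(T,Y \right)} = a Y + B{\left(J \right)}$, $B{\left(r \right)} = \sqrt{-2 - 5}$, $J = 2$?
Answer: $37296 + 84 i \sqrt{7} \approx 37296.0 + 222.24 i$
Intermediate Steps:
$a = 6$ ($a = - \frac{\left(-2\right) 4 - 4}{2} = - \frac{-8 - 4}{2} = \left(- \frac{1}{2}\right) \left(-12\right) = 6$)
$B{\left(r \right)} = i \sqrt{7}$ ($B{\left(r \right)} = \sqrt{-7} = i \sqrt{7}$)
$P{\left(T,Y \right)} = 6 Y + i \sqrt{7}$
$84 P{\left(K,74 \right)} = 84 \left(6 \cdot 74 + i \sqrt{7}\right) = 84 \left(444 + i \sqrt{7}\right) = 37296 + 84 i \sqrt{7}$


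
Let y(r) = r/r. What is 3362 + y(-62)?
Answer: 3363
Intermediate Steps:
y(r) = 1
3362 + y(-62) = 3362 + 1 = 3363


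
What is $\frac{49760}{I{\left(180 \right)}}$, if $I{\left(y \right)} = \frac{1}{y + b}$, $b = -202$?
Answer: $-1094720$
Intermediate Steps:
$I{\left(y \right)} = \frac{1}{-202 + y}$ ($I{\left(y \right)} = \frac{1}{y - 202} = \frac{1}{-202 + y}$)
$\frac{49760}{I{\left(180 \right)}} = \frac{49760}{\frac{1}{-202 + 180}} = \frac{49760}{\frac{1}{-22}} = \frac{49760}{- \frac{1}{22}} = 49760 \left(-22\right) = -1094720$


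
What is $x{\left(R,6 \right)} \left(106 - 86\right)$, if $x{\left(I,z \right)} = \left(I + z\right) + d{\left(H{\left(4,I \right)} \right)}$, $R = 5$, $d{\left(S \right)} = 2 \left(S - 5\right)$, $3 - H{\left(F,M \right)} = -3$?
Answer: $260$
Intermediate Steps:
$H{\left(F,M \right)} = 6$ ($H{\left(F,M \right)} = 3 - -3 = 3 + 3 = 6$)
$d{\left(S \right)} = -10 + 2 S$ ($d{\left(S \right)} = 2 \left(-5 + S\right) = -10 + 2 S$)
$x{\left(I,z \right)} = 2 + I + z$ ($x{\left(I,z \right)} = \left(I + z\right) + \left(-10 + 2 \cdot 6\right) = \left(I + z\right) + \left(-10 + 12\right) = \left(I + z\right) + 2 = 2 + I + z$)
$x{\left(R,6 \right)} \left(106 - 86\right) = \left(2 + 5 + 6\right) \left(106 - 86\right) = 13 \cdot 20 = 260$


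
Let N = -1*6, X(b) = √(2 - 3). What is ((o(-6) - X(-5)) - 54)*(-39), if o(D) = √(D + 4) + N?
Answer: 2340 + 39*I - 39*I*√2 ≈ 2340.0 - 16.154*I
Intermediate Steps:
X(b) = I (X(b) = √(-1) = I)
N = -6
o(D) = -6 + √(4 + D) (o(D) = √(D + 4) - 6 = √(4 + D) - 6 = -6 + √(4 + D))
((o(-6) - X(-5)) - 54)*(-39) = (((-6 + √(4 - 6)) - I) - 54)*(-39) = (((-6 + √(-2)) - I) - 54)*(-39) = (((-6 + I*√2) - I) - 54)*(-39) = ((-6 - I + I*√2) - 54)*(-39) = (-60 - I + I*√2)*(-39) = 2340 + 39*I - 39*I*√2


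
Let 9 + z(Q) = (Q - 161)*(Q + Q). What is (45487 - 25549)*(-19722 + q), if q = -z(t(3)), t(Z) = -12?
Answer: -475820370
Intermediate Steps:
z(Q) = -9 + 2*Q*(-161 + Q) (z(Q) = -9 + (Q - 161)*(Q + Q) = -9 + (-161 + Q)*(2*Q) = -9 + 2*Q*(-161 + Q))
q = -4143 (q = -(-9 - 322*(-12) + 2*(-12)²) = -(-9 + 3864 + 2*144) = -(-9 + 3864 + 288) = -1*4143 = -4143)
(45487 - 25549)*(-19722 + q) = (45487 - 25549)*(-19722 - 4143) = 19938*(-23865) = -475820370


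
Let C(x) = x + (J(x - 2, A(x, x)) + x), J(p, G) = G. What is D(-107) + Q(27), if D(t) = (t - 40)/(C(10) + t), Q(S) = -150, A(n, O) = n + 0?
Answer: -1629/11 ≈ -148.09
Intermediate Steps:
A(n, O) = n
C(x) = 3*x (C(x) = x + (x + x) = x + 2*x = 3*x)
D(t) = (-40 + t)/(30 + t) (D(t) = (t - 40)/(3*10 + t) = (-40 + t)/(30 + t))
D(-107) + Q(27) = (-40 - 107)/(30 - 107) - 150 = -147/(-77) - 150 = -1/77*(-147) - 150 = 21/11 - 150 = -1629/11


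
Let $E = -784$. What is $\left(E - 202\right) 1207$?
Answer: $-1190102$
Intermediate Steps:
$\left(E - 202\right) 1207 = \left(-784 - 202\right) 1207 = \left(-986\right) 1207 = -1190102$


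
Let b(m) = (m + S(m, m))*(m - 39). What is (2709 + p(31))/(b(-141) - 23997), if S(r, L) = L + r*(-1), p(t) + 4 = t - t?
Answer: 2705/1383 ≈ 1.9559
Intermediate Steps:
p(t) = -4 (p(t) = -4 + (t - t) = -4 + 0 = -4)
S(r, L) = L - r
b(m) = m*(-39 + m) (b(m) = (m + (m - m))*(m - 39) = (m + 0)*(-39 + m) = m*(-39 + m))
(2709 + p(31))/(b(-141) - 23997) = (2709 - 4)/(-141*(-39 - 141) - 23997) = 2705/(-141*(-180) - 23997) = 2705/(25380 - 23997) = 2705/1383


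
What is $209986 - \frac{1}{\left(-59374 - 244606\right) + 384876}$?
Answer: $\frac{16987027455}{80896} \approx 2.0999 \cdot 10^{5}$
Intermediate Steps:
$209986 - \frac{1}{\left(-59374 - 244606\right) + 384876} = 209986 - \frac{1}{-303980 + 384876} = 209986 - \frac{1}{80896} = \frac{16987027455}{80896}$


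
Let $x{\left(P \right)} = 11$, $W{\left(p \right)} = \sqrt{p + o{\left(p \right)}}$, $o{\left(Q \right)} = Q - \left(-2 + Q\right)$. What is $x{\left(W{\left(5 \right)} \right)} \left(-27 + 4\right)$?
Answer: $-253$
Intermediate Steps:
$o{\left(Q \right)} = 2$
$W{\left(p \right)} = \sqrt{2 + p}$ ($W{\left(p \right)} = \sqrt{p + 2} = \sqrt{2 + p}$)
$x{\left(W{\left(5 \right)} \right)} \left(-27 + 4\right) = 11 \left(-27 + 4\right) = 11 \left(-23\right) = -253$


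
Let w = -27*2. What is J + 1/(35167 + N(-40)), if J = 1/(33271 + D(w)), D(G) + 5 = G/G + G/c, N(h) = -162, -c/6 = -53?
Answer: 3618407/61718785710 ≈ 5.8627e-5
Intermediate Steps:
c = 318 (c = -6*(-53) = 318)
w = -54
D(G) = -4 + G/318 (D(G) = -5 + (G/G + G/318) = -5 + (1 + G*(1/318)) = -5 + (1 + G/318) = -4 + G/318)
J = 53/1763142 (J = 1/(33271 + (-4 + (1/318)*(-54))) = 1/(33271 + (-4 - 9/53)) = 1/(33271 - 221/53) = 1/(1763142/53) = 53/1763142 ≈ 3.0060e-5)
J + 1/(35167 + N(-40)) = 53/1763142 + 1/(35167 - 162) = 53/1763142 + 1/35005 = 3618407/61718785710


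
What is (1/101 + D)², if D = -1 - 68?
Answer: 48553024/10201 ≈ 4759.6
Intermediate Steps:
D = -69
(1/101 + D)² = (1/101 - 69)² = (-6968/101)² = 48553024/10201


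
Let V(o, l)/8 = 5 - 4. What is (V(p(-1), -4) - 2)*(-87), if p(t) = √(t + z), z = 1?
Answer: -522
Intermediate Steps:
p(t) = √(1 + t) (p(t) = √(t + 1) = √(1 + t))
V(o, l) = 8 (V(o, l) = 8*(5 - 4) = 8*1 = 8)
(V(p(-1), -4) - 2)*(-87) = (8 - 2)*(-87) = 6*(-87) = -522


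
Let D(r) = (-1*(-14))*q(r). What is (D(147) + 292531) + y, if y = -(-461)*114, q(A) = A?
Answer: 347143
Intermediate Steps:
D(r) = 14*r (D(r) = (-1*(-14))*r = 14*r)
y = 52554 (y = -461*(-114) = 52554)
(D(147) + 292531) + y = (14*147 + 292531) + 52554 = (2058 + 292531) + 52554 = 294589 + 52554 = 347143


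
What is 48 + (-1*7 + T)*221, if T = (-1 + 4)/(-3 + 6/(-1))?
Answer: -4718/3 ≈ -1572.7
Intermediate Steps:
T = -1/3 (T = 3/(-3 + 6*(-1)) = 3/(-3 - 6) = 3/(-9) = 3*(-1/9) = -1/3 ≈ -0.33333)
48 + (-1*7 + T)*221 = 48 + (-1*7 - 1/3)*221 = 48 + (-7 - 1/3)*221 = 48 - 22/3*221 = 48 - 4862/3 = -4718/3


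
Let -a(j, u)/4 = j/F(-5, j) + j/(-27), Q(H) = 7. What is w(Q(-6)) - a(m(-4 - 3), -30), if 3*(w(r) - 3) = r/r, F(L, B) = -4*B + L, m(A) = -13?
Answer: 5270/1269 ≈ 4.1529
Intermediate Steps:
F(L, B) = L - 4*B
w(r) = 10/3 (w(r) = 3 + (r/r)/3 = 3 + (1/3)*1 = 3 + 1/3 = 10/3)
a(j, u) = 4*j/27 - 4*j/(-5 - 4*j) (a(j, u) = -4*(j/(-5 - 4*j) + j/(-27)) = -4*(j/(-5 - 4*j) + j*(-1/27)) = -4*(j/(-5 - 4*j) - j/27) = -4*(-j/27 + j/(-5 - 4*j)) = 4*j/27 - 4*j/(-5 - 4*j))
w(Q(-6)) - a(m(-4 - 3), -30) = 10/3 - 16*(-13)*(8 - 13)/(27*(5 + 4*(-13))) = 10/3 - 16*(-13)*(-5)/(27*(5 - 52)) = 10/3 - 16*(-13)*(-5)/(27*(-47)) = 10/3 - 16*(-13)*(-1)*(-5)/(27*47) = 10/3 - 1*(-1040/1269) = 10/3 + 1040/1269 = 5270/1269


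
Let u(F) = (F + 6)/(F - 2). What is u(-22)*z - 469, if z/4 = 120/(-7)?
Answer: -3603/7 ≈ -514.71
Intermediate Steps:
u(F) = (6 + F)/(-2 + F)
z = -480/7 (z = 4*(120/(-7)) = 4*(120*(-1/7)) = 4*(-120/7) = -480/7 ≈ -68.571)
u(-22)*z - 469 = ((6 - 22)/(-2 - 22))*(-480/7) - 469 = (-16/(-24))*(-480/7) - 469 = -1/24*(-16)*(-480/7) - 469 = (2/3)*(-480/7) - 469 = -320/7 - 469 = -3603/7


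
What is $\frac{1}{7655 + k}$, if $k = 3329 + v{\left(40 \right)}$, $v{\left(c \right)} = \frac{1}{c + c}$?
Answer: $\frac{80}{878721} \approx 9.1041 \cdot 10^{-5}$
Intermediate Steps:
$v{\left(c \right)} = \frac{1}{2 c}$
$k = \frac{266321}{80}$ ($k = 3329 + \frac{1}{2 \cdot 40} = 3329 + \frac{1}{2} \cdot \frac{1}{40} = 3329 + \frac{1}{80} = \frac{266321}{80} \approx 3329.0$)
$\frac{1}{7655 + k} = \frac{1}{7655 + \frac{266321}{80}} = \frac{1}{\frac{878721}{80}} = \frac{80}{878721}$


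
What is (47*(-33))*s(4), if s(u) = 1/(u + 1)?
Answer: -1551/5 ≈ -310.20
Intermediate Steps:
s(u) = 1/(1 + u)
(47*(-33))*s(4) = (47*(-33))/(1 + 4) = -1551/5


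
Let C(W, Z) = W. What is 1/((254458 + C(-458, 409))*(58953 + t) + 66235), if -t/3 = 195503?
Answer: -1/133999157765 ≈ -7.4627e-12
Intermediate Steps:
t = -586509 (t = -3*195503 = -586509)
1/((254458 + C(-458, 409))*(58953 + t) + 66235) = 1/((254458 - 458)*(58953 - 586509) + 66235) = 1/(254000*(-527556) + 66235) = 1/(-133999224000 + 66235) = 1/(-133999157765) = -1/133999157765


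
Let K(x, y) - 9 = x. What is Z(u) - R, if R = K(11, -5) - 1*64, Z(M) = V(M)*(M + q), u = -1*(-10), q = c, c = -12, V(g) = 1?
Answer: 42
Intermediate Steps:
K(x, y) = 9 + x
q = -12
u = 10
Z(M) = -12 + M (Z(M) = 1*(M - 12) = 1*(-12 + M) = -12 + M)
R = -44 (R = (9 + 11) - 1*64 = 20 - 64 = -44)
Z(u) - R = (-12 + 10) - 1*(-44) = -2 + 44 = 42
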